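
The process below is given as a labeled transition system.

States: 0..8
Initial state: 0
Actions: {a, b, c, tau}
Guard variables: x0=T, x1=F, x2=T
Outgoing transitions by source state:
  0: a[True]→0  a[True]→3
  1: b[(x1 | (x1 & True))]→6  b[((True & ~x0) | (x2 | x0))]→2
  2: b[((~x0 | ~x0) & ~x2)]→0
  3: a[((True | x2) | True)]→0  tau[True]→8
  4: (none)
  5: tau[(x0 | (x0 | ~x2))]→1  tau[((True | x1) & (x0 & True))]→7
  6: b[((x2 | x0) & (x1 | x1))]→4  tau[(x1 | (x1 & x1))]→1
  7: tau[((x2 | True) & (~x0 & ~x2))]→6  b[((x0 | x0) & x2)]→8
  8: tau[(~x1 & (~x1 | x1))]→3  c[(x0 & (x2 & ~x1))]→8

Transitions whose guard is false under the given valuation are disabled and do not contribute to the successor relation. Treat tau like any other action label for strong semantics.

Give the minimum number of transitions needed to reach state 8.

Layered search for 8:
  L0 = {0}
  L1 = {3}
  L2 = {8}
first hit 8 at d=2 via a·tau

Answer: 2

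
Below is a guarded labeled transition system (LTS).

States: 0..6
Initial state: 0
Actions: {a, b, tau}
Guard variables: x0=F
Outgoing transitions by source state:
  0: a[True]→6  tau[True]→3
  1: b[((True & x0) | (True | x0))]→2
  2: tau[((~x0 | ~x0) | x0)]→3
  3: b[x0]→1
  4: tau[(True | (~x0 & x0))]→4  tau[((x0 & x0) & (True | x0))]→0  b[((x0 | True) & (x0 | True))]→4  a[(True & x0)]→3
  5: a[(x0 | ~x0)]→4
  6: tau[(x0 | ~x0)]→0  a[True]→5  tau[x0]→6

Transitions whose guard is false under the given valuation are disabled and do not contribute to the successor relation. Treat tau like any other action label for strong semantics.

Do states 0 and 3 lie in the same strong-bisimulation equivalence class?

Bisimulation quotient by refinement:
  round 0: {{0,1,2,3,4,5,6}}
  round 1: {{0,6},{1},{2},{3},{4},{5}}
  round 2: {{0},{1},{2},{3},{4},{5},{6}}
7 equivalence class(es) (converged in 3)
class of 0: {0}; class of 3: {3}

Answer: NOT BISIMILAR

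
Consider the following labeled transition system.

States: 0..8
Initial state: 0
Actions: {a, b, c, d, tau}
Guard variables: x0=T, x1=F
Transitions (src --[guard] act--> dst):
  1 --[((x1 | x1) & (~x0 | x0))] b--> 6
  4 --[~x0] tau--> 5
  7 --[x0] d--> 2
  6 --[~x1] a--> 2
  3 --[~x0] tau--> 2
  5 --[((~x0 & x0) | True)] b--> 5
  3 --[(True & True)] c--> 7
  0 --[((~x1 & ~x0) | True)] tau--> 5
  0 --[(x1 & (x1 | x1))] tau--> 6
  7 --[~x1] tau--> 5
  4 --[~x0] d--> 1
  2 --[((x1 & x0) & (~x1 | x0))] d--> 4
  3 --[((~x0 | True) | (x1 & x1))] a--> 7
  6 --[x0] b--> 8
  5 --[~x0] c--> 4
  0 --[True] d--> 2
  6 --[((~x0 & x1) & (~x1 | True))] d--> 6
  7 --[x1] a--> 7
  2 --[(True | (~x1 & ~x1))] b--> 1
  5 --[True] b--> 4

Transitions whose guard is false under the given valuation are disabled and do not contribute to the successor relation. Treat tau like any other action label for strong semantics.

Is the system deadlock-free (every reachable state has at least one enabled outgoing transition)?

Answer: DEADLOCK at state 1

Analysis:
Reachable = {0,1,2,4,5}
  0: d→2  tau→5  [2 exit(s)]
  1: ∅  [STUCK]
  2: b→1  [1 exit(s)]
  4: ∅  [STUCK]
  5: b→4  b→5  [2 exit(s)]
witness 1: d·b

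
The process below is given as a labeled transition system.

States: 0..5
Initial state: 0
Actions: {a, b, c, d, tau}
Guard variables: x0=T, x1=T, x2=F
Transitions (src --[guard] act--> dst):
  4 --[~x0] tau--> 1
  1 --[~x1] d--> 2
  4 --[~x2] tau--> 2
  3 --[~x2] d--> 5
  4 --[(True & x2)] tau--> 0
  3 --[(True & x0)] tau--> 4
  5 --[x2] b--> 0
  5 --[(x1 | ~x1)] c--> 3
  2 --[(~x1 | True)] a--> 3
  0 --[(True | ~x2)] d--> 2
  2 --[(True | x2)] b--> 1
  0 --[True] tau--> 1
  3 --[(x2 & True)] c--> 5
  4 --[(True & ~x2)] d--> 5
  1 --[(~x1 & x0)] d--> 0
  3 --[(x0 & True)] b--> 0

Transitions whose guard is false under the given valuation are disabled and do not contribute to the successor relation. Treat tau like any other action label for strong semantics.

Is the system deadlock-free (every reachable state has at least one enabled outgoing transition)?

Answer: DEADLOCK at state 1

Working:
Reach set: {0,1,2,3,4,5}
  0: d→2  tau→1  [deg 2]
  1: ∅  [STUCK]
  2: a→3  b→1  [deg 2]
  3: b→0  d→5  tau→4  [deg 3]
  4: d→5  tau→2  [deg 2]
  5: c→3  [deg 1]
Path to 1: tau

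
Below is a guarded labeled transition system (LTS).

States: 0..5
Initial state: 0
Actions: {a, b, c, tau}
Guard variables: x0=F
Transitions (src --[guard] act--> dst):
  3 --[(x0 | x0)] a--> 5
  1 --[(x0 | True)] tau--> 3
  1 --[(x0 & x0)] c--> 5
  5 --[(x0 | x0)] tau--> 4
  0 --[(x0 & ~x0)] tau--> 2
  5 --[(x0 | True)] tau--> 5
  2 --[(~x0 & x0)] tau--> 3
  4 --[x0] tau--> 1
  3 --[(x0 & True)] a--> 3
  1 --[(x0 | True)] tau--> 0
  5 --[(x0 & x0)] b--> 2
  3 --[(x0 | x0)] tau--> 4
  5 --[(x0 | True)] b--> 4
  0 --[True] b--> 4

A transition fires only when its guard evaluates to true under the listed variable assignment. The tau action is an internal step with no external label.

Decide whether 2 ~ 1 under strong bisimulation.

Answer: NOT BISIMILAR

Working:
Refine partition for ~:
  P[0] = {{0,1,2,3,4,5}}
  P[1] = {{0},{1},{2,3,4},{5}}
4 equivalence class(es) (converged in 2)
class of 2: {2,3,4}; class of 1: {1}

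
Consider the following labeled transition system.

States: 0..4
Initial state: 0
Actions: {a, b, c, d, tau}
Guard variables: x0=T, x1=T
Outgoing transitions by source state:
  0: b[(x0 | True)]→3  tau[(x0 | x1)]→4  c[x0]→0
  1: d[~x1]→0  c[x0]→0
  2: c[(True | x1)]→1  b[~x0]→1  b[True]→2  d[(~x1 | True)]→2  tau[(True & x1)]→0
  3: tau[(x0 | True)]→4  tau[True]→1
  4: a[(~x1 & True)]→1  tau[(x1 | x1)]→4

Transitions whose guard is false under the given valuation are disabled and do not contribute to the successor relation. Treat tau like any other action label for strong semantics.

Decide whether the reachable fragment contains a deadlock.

R = {0,1,3,4}
  0: b→3  c→0  tau→4  [3 exit(s)]
  1: c→0  [1 exit(s)]
  3: tau→1  tau→4  [2 exit(s)]
  4: tau→4  [1 exit(s)]

Answer: DEADLOCK-FREE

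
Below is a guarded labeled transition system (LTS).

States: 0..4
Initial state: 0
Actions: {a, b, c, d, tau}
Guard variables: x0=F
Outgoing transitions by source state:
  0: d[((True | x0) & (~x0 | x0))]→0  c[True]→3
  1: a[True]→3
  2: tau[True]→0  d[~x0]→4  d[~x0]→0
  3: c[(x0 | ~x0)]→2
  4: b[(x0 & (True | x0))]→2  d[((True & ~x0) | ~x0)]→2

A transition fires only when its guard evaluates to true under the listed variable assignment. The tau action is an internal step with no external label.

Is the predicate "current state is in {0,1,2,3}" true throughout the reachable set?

Answer: INVARIANT VIOLATED at state 4

Trace:
Allowed set {0,1,2,3}
R = {0,2,3,4}
  0: ✓
  2: ✓
  3: ✓
  4: VIOLATES
witness against invariant: c·c·d → 4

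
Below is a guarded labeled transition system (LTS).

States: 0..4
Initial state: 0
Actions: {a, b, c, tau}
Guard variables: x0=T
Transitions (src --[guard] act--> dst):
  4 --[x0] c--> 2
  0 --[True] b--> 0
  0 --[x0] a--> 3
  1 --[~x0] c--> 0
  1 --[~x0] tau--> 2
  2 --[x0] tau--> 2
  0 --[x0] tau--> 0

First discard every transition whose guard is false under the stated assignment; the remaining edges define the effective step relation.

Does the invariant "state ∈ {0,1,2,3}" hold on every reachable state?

Answer: INVARIANT HOLDS

Trace:
Allowed set {0,1,2,3}
Reach set: {0,3}
  0: safe
  3: safe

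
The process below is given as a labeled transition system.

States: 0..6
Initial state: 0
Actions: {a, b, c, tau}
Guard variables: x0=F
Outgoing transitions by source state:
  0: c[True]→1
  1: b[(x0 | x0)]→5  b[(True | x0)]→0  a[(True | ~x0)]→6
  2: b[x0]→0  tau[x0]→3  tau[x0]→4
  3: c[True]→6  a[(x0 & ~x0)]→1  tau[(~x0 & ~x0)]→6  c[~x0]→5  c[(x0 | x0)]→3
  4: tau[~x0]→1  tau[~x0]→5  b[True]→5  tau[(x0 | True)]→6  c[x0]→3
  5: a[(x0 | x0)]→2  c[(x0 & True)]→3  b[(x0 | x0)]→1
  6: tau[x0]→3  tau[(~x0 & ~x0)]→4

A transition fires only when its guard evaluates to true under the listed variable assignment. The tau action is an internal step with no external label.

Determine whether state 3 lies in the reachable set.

11 transition(s) survive guard evaluation.
depth 0: {0}
depth 1: {1}  total {0,1}
depth 2: {6}  total {0,1,6}
depth 3: {4}  total {0,1,4,6}
depth 4: {5}  total {0,1,4,5,6}
R = {0,1,4,5,6}

Answer: UNREACHABLE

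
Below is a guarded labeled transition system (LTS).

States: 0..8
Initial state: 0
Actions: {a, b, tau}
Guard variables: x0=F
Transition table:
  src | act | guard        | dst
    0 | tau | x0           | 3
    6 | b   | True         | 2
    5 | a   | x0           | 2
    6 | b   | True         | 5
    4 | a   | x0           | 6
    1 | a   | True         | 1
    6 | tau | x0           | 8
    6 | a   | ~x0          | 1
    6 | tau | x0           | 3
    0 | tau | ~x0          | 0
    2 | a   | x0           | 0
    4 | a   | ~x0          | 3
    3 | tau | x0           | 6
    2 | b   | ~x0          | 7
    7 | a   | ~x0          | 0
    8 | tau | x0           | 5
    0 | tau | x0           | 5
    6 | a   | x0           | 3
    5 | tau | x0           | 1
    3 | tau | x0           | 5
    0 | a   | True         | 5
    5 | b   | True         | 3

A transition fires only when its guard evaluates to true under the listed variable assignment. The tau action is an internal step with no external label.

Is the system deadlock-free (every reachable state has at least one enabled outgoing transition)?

R = {0,3,5}
  0: a→5  tau→0  [2 out]
  3: ∅  [no exit]
  5: b→3  [1 out]
witness 3: a·b

Answer: DEADLOCK at state 3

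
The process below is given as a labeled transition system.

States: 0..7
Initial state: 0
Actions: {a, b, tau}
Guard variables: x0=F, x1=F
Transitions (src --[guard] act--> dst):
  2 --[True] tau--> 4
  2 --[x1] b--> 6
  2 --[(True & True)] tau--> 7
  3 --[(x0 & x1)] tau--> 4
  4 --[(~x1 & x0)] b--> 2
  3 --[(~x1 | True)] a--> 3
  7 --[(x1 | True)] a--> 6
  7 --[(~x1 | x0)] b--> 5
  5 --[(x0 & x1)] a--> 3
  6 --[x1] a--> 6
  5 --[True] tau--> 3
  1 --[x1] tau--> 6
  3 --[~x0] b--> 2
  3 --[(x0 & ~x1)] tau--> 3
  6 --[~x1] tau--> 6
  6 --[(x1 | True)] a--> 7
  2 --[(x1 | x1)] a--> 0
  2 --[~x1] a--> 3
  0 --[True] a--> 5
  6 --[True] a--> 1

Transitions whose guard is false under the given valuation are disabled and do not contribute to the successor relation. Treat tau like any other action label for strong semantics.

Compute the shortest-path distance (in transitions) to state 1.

BFS to 1:
  L0 = {0}
  L1 = {5}
  L2 = {3}
  L3 = {2}
  L4 = {4,7}
  L5 = {6}
  L6 = {1}
1 enters at depth 6; path a·tau·b·tau·a·a

Answer: 6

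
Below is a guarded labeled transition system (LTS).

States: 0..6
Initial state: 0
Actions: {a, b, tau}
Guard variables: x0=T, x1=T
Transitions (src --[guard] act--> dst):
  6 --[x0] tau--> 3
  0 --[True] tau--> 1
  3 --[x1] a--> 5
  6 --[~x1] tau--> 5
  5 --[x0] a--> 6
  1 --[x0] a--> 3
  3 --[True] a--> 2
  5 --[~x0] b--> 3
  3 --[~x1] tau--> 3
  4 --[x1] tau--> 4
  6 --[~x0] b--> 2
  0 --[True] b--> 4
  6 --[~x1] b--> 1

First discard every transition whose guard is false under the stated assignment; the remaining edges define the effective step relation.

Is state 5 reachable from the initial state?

Guard filter leaves 8 enabled edge(s).
L0 = {0}
L1 = {1,4}  cumulative {0,1,4}
L2 = {3}  cumulative {0,1,3,4}
L3 = {2,5}  cumulative {0,1,2,3,4,5}
L4 = {6}  cumulative {0,1,2,3,4,5,6}
Reach set: {0,1,2,3,4,5,6}
Path to 5: tau·a·a

Answer: REACHABLE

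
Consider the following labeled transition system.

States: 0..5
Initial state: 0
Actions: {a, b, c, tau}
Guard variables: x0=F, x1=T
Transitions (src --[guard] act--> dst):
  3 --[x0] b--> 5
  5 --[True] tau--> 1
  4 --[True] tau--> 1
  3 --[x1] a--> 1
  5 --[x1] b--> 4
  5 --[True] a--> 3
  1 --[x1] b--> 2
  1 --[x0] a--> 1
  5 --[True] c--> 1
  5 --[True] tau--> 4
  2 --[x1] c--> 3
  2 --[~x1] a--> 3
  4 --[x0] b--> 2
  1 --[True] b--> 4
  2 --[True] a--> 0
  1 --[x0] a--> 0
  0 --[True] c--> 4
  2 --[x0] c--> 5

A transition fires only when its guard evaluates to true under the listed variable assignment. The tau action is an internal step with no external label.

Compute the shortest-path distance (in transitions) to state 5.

Answer: UNREACHABLE

Analysis:
Breadth-first toward 5:
  depth 0: {0}
  depth 1: {4}
  depth 2: {1}
  depth 3: {2}
  depth 4: {3}
5 never appears.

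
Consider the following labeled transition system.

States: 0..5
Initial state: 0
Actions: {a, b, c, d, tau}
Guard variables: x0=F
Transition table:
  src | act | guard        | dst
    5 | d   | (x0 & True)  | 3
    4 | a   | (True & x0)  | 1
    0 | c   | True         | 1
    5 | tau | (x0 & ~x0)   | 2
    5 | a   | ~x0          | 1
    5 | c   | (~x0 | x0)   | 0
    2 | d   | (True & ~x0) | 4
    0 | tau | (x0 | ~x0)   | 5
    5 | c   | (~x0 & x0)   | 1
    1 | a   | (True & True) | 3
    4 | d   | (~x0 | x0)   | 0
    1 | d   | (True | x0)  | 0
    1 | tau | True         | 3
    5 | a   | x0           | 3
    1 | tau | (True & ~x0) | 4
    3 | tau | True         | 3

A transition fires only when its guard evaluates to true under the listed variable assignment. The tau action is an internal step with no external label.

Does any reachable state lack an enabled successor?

Answer: DEADLOCK-FREE

Trace:
Reachable = {0,1,3,4,5}
  0: c→1  tau→5  [deg 2]
  1: a→3  d→0  tau→3  tau→4  [deg 4]
  3: tau→3  [deg 1]
  4: d→0  [deg 1]
  5: a→1  c→0  [deg 2]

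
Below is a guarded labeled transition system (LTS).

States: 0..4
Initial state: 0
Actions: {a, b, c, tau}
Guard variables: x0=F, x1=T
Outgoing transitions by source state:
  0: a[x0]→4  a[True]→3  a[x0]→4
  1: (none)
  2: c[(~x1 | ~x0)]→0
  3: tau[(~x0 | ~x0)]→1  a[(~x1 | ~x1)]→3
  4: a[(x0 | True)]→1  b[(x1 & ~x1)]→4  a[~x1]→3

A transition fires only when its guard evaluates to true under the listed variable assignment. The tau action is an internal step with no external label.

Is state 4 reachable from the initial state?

After dropping false guards: 4 live edges.
L0 = {0}
L1 = {3}  now seen {0,3}
L2 = {1}  now seen {0,1,3}
Reachable = {0,1,3}

Answer: UNREACHABLE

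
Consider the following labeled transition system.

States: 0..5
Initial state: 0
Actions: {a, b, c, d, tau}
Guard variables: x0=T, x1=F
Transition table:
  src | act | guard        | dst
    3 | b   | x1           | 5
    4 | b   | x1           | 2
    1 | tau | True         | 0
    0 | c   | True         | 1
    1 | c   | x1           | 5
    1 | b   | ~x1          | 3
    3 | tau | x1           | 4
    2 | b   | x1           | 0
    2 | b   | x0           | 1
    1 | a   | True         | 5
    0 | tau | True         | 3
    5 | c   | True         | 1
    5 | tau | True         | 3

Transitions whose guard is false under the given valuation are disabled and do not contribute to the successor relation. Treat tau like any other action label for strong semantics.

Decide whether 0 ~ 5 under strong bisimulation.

Bisimulation quotient by refinement:
  π0 = {{0,1,2,3,4,5}}
  π1 = {{0,5},{1},{2},{3,4}}
4 equivalence class(es) (converged in 2)
0∈{0,5}, 5∈{0,5}

Answer: BISIMILAR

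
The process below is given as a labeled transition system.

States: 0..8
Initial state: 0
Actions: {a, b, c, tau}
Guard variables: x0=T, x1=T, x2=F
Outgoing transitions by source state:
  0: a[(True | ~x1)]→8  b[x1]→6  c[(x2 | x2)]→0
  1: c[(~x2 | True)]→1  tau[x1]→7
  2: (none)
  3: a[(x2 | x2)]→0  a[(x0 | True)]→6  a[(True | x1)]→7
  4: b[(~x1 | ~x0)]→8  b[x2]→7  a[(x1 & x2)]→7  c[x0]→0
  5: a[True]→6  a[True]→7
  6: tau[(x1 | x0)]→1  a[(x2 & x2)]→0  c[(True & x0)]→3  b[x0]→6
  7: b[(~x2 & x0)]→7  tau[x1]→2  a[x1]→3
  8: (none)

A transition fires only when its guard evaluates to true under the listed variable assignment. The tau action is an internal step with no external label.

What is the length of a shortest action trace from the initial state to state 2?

BFS to 2:
  depth 0: {0}
  depth 1: {6,8}
  depth 2: {1,3}
  depth 3: {7}
  depth 4: {2}
2 enters at depth 4; path b·c·a·tau

Answer: 4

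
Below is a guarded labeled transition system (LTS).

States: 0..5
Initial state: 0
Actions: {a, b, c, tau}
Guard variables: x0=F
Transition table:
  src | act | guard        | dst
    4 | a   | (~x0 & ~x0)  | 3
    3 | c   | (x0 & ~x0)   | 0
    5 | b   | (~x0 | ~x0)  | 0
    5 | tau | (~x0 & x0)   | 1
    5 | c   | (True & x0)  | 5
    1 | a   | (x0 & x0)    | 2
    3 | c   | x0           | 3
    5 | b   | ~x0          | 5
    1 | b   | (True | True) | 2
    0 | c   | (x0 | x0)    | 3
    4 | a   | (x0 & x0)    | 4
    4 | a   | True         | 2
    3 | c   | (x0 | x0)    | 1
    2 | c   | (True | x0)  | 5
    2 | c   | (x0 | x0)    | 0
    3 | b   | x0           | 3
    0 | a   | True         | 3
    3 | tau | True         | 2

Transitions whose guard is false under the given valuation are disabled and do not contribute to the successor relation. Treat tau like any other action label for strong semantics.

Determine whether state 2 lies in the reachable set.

8 transition(s) survive guard evaluation.
depth 0: {0}
depth 1: {3}  cumulative {0,3}
depth 2: {2}  cumulative {0,2,3}
depth 3: {5}  cumulative {0,2,3,5}
Reachable = {0,2,3,5}
trace reaching 2: a·tau

Answer: REACHABLE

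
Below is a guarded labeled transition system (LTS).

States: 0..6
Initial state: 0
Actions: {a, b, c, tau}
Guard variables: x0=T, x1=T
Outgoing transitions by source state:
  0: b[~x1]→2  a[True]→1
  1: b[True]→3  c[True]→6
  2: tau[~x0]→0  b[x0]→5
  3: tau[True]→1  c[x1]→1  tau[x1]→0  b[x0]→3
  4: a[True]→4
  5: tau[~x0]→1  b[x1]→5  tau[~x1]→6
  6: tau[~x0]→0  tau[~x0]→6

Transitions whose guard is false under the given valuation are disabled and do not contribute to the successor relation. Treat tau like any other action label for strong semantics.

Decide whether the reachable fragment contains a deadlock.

R = {0,1,3,6}
  0: a→1  [1 exit(s)]
  1: b→3  c→6  [2 exit(s)]
  3: b→3  c→1  tau→0  tau→1  [4 exit(s)]
  6: ∅  [no exit]
witness 6: a·c

Answer: DEADLOCK at state 6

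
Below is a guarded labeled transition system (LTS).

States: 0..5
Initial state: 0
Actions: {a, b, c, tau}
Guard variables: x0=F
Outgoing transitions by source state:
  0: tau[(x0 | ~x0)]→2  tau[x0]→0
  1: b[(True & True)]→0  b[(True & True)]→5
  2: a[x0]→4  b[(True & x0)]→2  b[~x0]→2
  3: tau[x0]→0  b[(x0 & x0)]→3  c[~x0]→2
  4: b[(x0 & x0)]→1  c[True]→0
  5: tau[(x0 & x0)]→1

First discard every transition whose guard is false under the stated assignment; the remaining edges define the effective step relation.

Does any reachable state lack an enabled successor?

Answer: DEADLOCK-FREE

Trace:
R = {0,2}
  0: tau→2  [deg 1]
  2: b→2  [deg 1]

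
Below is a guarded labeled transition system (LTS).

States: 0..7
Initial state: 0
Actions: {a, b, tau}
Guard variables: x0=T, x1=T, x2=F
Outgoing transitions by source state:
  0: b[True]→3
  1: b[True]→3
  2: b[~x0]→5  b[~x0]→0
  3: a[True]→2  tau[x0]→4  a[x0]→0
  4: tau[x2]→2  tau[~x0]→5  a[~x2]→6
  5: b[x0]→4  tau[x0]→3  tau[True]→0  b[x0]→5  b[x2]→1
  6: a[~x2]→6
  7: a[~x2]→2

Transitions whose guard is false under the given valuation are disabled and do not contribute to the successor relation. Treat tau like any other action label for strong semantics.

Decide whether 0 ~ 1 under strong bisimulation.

Bisimulation quotient by refinement:
  π0 = {{0,1,2,3,4,5,6,7}}
  π1 = {{0,1},{2},{3},{4,6,7},{5}}
  π2 = {{0,1},{2},{3},{4,6},{5},{7}}
Fixed point at round 3; 6 class(es).
0∈{0,1}, 1∈{0,1}

Answer: BISIMILAR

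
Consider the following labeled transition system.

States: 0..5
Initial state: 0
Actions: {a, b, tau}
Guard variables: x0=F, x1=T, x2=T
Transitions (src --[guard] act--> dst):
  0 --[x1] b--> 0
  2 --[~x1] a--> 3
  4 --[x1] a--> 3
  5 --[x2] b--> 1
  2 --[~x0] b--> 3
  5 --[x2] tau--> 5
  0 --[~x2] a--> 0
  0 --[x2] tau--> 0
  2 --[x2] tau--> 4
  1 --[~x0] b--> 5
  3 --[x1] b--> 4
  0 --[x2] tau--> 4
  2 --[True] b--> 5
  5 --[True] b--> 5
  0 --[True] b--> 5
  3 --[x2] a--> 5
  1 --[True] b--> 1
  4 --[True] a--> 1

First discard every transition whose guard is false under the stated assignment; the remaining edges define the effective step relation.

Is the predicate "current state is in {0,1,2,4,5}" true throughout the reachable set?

Safe = {0,1,2,4,5}
Reachable = {0,1,3,4,5}
  0: ✓
  1: ✓
  3: outside
  4: ✓
  5: ✓
reach 3 via tau·a — violates

Answer: INVARIANT VIOLATED at state 3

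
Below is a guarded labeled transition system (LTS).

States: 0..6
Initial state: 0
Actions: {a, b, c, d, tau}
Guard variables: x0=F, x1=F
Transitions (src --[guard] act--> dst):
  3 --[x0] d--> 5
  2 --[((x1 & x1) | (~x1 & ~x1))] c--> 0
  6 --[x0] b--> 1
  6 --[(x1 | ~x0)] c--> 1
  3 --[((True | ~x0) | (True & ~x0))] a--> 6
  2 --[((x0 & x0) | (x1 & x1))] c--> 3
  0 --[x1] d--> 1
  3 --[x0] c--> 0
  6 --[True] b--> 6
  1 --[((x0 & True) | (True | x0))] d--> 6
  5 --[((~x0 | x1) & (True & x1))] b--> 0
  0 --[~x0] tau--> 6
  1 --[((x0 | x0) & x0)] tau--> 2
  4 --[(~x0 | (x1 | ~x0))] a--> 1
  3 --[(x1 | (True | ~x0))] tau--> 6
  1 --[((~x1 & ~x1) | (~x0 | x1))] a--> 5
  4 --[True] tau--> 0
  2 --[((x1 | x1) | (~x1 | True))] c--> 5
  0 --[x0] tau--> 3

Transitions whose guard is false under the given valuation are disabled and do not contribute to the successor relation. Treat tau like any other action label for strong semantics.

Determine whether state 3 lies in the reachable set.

Answer: UNREACHABLE

Trace:
11 transition(s) survive guard evaluation.
L0 = {0}
L1 = {6}  cumulative {0,6}
L2 = {1}  cumulative {0,1,6}
L3 = {5}  cumulative {0,1,5,6}
Reachable = {0,1,5,6}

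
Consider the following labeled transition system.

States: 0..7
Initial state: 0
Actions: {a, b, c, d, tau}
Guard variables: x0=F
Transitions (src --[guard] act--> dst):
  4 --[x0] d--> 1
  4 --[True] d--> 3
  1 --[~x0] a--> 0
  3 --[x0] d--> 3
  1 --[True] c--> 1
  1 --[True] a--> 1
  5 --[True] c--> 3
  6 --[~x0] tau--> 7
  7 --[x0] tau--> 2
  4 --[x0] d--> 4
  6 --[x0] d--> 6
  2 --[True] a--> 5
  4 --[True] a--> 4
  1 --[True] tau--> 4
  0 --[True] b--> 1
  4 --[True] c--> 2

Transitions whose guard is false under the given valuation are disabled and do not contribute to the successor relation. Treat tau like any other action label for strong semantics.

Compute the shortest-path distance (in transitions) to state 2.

BFS to 2:
  L0 = {0}
  L1 = {1}
  L2 = {4}
  L3 = {2,3}
first hit 2 at d=3 via b·tau·c

Answer: 3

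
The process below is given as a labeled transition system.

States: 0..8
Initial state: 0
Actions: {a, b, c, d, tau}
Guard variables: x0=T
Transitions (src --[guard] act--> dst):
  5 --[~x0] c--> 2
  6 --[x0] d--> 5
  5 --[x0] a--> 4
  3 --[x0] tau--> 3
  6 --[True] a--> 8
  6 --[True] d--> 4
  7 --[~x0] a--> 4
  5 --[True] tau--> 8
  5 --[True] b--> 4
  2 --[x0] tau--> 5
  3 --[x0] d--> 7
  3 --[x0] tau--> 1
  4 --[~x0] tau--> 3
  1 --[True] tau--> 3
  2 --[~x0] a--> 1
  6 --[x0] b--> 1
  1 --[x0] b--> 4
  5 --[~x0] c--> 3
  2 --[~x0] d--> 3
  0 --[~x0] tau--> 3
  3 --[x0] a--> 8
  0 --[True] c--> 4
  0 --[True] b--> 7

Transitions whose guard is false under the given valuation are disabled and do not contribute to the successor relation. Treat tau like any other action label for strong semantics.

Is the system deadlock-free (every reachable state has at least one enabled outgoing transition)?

R = {0,4,7}
  0: b→7  c→4  [2 out]
  4: ∅  [STUCK]
  7: ∅  [STUCK]
trace reaching 4: c

Answer: DEADLOCK at state 4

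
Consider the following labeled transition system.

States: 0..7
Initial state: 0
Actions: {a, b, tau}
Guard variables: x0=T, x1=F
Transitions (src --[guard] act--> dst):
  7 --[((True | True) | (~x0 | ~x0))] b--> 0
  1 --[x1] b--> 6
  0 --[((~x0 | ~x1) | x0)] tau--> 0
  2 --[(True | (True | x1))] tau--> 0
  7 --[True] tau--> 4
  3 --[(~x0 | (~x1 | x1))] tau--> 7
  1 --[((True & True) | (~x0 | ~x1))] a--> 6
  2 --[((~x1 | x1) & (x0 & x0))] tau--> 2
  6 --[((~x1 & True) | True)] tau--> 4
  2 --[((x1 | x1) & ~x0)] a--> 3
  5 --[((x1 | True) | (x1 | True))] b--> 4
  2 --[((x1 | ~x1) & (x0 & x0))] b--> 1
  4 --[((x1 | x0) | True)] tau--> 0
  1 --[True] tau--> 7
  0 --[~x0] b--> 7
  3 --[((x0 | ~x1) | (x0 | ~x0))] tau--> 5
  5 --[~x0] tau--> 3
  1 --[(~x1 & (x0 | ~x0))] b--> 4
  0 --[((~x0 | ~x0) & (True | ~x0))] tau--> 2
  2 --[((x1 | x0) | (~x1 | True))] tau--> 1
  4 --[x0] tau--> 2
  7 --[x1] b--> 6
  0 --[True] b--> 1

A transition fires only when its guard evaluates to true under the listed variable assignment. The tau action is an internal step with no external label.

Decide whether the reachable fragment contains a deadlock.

Reach set: {0,1,2,4,6,7}
  0: b→1  tau→0  [2 exit(s)]
  1: a→6  b→4  tau→7  [3 exit(s)]
  2: b→1  tau→0  tau→1  tau→2  [4 exit(s)]
  4: tau→0  tau→2  [2 exit(s)]
  6: tau→4  [1 exit(s)]
  7: b→0  tau→4  [2 exit(s)]

Answer: DEADLOCK-FREE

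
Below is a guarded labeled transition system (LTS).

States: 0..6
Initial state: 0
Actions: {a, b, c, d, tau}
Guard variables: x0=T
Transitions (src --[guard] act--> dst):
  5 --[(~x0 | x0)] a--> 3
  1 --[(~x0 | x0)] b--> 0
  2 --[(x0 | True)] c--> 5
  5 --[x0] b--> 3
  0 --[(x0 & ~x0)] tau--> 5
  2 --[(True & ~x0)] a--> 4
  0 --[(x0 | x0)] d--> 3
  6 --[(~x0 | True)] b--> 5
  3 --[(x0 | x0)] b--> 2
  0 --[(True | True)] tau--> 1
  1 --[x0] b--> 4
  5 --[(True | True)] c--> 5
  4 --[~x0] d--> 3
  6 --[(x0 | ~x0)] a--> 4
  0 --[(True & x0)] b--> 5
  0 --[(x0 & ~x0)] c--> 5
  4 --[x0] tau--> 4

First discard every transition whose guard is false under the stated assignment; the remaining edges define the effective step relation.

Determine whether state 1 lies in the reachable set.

13 transition(s) survive guard evaluation.
Layer 0: {0}
Layer 1: {1,3,5}  now seen {0,1,3,5}
Layer 2: {2,4}  now seen {0,1,2,3,4,5}
Reach set: {0,1,2,3,4,5}
witness 1: tau

Answer: REACHABLE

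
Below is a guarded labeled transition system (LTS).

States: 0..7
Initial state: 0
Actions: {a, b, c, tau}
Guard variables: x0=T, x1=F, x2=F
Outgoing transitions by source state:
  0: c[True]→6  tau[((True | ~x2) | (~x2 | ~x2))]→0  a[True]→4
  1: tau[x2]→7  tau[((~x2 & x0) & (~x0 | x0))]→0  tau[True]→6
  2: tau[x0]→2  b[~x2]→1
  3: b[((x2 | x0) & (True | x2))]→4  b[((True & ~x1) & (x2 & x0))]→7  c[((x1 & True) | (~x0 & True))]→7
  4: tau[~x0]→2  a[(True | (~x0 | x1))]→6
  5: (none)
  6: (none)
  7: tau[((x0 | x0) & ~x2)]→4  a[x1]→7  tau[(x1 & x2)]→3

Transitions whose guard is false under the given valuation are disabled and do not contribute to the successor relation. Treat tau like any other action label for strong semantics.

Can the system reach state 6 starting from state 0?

Guard filter leaves 10 enabled edge(s).
L0 = {0}
L1 = {4,6}  total {0,4,6}
Reachable = {0,4,6}
Path to 6: c

Answer: REACHABLE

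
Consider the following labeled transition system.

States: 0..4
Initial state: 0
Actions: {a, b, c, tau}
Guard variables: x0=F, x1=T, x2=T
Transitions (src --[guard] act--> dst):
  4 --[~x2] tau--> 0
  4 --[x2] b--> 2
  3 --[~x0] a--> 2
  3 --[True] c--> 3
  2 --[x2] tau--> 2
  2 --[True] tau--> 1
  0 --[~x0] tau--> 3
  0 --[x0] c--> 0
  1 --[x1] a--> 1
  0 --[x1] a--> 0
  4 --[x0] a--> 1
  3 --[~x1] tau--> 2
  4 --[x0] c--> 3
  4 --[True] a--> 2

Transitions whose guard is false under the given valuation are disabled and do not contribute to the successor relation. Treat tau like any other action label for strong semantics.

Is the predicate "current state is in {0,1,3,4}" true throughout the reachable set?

Answer: INVARIANT VIOLATED at state 2

Analysis:
Safe = {0,1,3,4}
Reachable = {0,1,2,3}
  0: ok
  1: ok
  2: ✗ unsafe
  3: ok
witness against invariant: tau·a → 2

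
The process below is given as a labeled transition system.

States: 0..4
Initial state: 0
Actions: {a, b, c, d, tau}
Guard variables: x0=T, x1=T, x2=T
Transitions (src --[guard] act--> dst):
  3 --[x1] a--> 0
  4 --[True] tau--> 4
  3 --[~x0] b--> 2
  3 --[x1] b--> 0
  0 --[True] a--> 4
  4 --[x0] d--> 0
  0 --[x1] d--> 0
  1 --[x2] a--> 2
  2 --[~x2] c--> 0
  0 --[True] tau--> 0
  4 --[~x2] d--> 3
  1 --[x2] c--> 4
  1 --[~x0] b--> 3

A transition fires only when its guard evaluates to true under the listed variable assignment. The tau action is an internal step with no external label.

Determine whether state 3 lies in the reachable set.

Answer: UNREACHABLE

Working:
After dropping false guards: 9 live edges.
depth 0: {0}
depth 1: {4}  cumulative {0,4}
Reachable = {0,4}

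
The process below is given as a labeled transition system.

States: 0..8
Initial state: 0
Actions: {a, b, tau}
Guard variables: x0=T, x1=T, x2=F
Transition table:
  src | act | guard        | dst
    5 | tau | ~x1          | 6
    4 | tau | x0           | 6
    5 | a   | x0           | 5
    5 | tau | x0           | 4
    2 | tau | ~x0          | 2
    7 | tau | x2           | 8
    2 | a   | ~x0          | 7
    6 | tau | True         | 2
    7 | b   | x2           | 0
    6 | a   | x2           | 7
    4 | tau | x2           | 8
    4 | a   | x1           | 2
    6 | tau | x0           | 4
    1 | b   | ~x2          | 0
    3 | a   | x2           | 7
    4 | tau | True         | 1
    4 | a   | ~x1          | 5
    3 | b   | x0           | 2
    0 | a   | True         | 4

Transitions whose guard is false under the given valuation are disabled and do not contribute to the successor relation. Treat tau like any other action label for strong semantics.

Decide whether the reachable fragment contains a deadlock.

Reachable = {0,1,2,4,6}
  0: a→4  [1 out]
  1: b→0  [1 out]
  2: ∅  [deadlock]
  4: a→2  tau→1  tau→6  [3 out]
  6: tau→2  tau→4  [2 out]
Path to 2: a·a

Answer: DEADLOCK at state 2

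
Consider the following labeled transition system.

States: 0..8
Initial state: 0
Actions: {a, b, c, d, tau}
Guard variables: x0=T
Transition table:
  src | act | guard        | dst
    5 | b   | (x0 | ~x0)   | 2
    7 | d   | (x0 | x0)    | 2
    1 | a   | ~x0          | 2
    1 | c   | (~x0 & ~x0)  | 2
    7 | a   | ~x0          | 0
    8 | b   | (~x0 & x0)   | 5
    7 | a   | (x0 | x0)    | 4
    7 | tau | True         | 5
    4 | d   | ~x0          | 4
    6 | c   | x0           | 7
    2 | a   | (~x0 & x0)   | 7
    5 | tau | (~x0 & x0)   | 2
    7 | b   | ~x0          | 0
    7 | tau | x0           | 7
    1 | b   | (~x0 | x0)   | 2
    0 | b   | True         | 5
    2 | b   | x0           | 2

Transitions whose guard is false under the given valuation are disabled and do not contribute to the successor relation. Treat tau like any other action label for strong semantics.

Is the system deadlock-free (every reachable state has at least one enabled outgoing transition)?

Reach set: {0,2,5}
  0: b→5  [1 out]
  2: b→2  [1 out]
  5: b→2  [1 out]

Answer: DEADLOCK-FREE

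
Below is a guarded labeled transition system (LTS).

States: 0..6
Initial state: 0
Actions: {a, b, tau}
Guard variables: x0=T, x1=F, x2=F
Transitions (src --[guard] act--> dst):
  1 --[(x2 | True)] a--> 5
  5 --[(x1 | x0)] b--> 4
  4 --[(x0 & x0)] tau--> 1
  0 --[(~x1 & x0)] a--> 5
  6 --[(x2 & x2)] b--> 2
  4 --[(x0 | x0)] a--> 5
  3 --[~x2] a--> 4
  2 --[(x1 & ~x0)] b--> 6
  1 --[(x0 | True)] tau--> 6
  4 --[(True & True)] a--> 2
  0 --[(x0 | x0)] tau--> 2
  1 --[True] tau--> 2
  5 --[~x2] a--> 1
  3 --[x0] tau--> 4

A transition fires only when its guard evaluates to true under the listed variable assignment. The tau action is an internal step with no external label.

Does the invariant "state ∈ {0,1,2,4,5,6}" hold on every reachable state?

Answer: INVARIANT HOLDS

Trace:
Safe = {0,1,2,4,5,6}
Reachable = {0,1,2,4,5,6}
  0: ✓
  1: ✓
  2: ✓
  4: ✓
  5: ✓
  6: ✓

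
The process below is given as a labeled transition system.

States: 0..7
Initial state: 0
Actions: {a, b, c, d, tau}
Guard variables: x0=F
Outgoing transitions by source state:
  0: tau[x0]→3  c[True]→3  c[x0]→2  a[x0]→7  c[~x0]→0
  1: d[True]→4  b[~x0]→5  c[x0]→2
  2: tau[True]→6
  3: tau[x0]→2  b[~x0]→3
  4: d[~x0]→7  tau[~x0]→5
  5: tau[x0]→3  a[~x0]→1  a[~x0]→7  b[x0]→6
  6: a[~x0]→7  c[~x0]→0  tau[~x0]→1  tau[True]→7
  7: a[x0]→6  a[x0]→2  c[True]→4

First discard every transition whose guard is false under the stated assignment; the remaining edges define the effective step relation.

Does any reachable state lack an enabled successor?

Answer: DEADLOCK-FREE

Analysis:
Reachable = {0,3}
  0: c→0  c→3  [deg 2]
  3: b→3  [deg 1]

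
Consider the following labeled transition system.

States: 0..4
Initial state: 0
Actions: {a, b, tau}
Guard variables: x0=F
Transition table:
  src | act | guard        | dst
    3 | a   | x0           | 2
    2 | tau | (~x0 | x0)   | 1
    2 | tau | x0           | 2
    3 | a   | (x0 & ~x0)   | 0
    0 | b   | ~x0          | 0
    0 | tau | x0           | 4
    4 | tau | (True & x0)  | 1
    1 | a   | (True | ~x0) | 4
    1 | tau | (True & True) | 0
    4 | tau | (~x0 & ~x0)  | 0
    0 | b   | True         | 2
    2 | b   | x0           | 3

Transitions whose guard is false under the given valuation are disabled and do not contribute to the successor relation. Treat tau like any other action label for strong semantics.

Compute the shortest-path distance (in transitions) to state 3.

Answer: UNREACHABLE

Working:
Layered search for 3:
  depth 0: {0}
  depth 1: {2}
  depth 2: {1}
  depth 3: {4}
3 never appears.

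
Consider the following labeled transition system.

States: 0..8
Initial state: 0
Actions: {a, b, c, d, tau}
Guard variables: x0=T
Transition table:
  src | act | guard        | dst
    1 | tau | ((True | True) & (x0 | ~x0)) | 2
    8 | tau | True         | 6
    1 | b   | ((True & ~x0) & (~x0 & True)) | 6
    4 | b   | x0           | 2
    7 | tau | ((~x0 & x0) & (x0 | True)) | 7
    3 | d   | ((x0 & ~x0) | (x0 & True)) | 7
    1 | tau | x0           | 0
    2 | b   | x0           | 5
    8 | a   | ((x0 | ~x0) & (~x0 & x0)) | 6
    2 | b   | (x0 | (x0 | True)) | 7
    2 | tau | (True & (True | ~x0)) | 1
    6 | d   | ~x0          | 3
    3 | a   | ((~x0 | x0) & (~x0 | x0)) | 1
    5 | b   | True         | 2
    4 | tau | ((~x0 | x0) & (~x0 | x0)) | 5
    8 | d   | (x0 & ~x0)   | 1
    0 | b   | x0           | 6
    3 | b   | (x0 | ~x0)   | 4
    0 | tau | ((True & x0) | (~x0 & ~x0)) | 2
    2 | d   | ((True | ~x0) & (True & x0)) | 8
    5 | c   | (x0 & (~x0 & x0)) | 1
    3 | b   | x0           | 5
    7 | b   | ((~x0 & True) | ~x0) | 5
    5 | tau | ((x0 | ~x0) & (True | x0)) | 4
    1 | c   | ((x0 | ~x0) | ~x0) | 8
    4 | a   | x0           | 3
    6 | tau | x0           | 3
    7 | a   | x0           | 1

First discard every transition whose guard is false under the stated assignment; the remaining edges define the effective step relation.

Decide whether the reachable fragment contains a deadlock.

R = {0,1,2,3,4,5,6,7,8}
  0: b→6  tau→2  [deg 2]
  1: c→8  tau→0  tau→2  [deg 3]
  2: b→5  b→7  d→8  tau→1  [deg 4]
  3: a→1  b→4  b→5  d→7  [deg 4]
  4: a→3  b→2  tau→5  [deg 3]
  5: b→2  tau→4  [deg 2]
  6: tau→3  [deg 1]
  7: a→1  [deg 1]
  8: tau→6  [deg 1]

Answer: DEADLOCK-FREE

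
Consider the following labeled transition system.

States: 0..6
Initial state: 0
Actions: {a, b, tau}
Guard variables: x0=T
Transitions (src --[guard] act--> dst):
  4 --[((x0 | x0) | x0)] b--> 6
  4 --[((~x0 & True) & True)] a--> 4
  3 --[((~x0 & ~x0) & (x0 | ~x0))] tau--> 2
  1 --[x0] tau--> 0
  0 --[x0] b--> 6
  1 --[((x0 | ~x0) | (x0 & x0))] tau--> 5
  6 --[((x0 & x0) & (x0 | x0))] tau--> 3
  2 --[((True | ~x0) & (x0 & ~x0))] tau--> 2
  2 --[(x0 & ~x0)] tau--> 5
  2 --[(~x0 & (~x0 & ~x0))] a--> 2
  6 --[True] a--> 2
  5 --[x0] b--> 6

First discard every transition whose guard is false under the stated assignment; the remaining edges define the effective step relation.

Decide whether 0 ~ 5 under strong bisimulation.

Bisimulation quotient by refinement:
  π0 = {{0,1,2,3,4,5,6}}
  π1 = {{0,4,5},{1},{2,3},{6}}
4 equivalence class(es) (converged in 2)
class of 0: {0,4,5}; class of 5: {0,4,5}

Answer: BISIMILAR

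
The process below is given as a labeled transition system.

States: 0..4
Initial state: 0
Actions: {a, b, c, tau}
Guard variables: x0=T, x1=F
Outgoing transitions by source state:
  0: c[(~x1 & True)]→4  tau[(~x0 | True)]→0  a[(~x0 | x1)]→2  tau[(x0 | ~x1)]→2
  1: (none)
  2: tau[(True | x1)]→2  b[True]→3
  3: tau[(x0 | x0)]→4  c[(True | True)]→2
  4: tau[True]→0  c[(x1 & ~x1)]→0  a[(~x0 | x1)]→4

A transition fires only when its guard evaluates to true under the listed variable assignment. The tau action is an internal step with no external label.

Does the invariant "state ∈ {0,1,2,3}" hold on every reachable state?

Safe = {0,1,2,3}
Reach set: {0,2,3,4}
  0: ok
  2: ok
  3: ok
  4: outside
reach 4 via c — violates

Answer: INVARIANT VIOLATED at state 4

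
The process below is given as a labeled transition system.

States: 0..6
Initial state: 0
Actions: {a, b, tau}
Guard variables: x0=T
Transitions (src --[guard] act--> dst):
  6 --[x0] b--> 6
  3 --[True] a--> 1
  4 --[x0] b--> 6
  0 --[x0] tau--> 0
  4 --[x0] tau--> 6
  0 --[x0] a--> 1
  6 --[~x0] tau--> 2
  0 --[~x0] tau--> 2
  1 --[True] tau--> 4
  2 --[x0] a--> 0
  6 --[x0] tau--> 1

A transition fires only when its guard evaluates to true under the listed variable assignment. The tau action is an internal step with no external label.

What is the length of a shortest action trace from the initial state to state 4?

Answer: 2

Trace:
Layered search for 4:
  depth 0: {0}
  depth 1: {1}
  depth 2: {4}
depth(4)=2, e.g. a·tau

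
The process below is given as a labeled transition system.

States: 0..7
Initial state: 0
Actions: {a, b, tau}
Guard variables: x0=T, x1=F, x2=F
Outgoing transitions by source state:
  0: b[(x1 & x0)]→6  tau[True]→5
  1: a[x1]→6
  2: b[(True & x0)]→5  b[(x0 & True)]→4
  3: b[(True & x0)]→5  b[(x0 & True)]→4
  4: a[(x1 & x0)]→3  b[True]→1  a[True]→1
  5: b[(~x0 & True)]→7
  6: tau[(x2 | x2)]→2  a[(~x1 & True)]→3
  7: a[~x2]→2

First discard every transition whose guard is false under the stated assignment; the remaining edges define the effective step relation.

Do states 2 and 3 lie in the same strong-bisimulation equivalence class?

Answer: BISIMILAR

Trace:
Bisimulation quotient by refinement:
  P[0] = {{0,1,2,3,4,5,6,7}}
  P[1] = {{0},{1,5},{2,3},{4},{6,7}}
5 equivalence class(es) (converged in 2)
2∈{2,3}, 3∈{2,3}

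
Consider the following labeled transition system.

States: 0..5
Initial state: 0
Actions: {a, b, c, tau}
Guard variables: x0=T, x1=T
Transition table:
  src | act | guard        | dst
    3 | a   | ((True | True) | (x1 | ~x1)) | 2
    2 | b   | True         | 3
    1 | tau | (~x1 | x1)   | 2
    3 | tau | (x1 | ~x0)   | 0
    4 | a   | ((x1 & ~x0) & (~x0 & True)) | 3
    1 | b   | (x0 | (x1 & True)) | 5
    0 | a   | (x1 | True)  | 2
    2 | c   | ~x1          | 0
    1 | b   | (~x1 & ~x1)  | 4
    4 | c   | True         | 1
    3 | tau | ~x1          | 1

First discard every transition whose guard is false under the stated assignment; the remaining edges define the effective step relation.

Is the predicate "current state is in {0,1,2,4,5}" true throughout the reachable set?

Answer: INVARIANT VIOLATED at state 3

Working:
Inv-set: {0,1,2,4,5}
Reach set: {0,2,3}
  0: ✓
  2: ✓
  3: outside
reach 3 via a·b — violates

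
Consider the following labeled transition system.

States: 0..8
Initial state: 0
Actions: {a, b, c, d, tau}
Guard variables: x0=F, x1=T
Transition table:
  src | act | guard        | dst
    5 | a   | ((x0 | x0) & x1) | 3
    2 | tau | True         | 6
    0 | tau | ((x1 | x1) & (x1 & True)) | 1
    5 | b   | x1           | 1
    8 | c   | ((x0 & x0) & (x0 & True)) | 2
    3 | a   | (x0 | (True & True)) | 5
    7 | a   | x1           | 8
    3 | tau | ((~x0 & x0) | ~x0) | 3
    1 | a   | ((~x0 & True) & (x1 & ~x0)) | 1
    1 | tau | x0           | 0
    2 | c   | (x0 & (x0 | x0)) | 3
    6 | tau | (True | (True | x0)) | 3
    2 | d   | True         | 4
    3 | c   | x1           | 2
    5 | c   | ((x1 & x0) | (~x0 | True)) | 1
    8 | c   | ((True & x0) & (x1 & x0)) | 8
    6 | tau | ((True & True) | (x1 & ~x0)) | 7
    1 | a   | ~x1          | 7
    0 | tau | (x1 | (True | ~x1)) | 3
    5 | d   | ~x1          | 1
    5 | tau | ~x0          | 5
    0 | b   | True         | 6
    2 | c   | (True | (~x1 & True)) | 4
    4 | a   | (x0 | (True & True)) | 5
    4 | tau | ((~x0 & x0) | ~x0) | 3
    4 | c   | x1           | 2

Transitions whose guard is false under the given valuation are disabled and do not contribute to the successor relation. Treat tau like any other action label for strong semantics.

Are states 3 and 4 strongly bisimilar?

Answer: BISIMILAR

Trace:
Compute ~ classes (split until stable):
  round 0: {{0,1,2,3,4,5,6,7,8}}
  round 1: {{0},{1,7},{2},{3,4},{5},{6},{8}}
  round 2: {{0},{1},{2},{3,4},{5},{6},{7},{8}}
Fixed point at round 3; 8 class(es).
3∈{3,4}, 4∈{3,4}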